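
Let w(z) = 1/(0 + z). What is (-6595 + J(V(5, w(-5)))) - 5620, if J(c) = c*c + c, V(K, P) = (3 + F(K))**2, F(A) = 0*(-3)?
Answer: -12125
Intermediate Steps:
F(A) = 0
w(z) = 1/z
V(K, P) = 9 (V(K, P) = (3 + 0)**2 = 3**2 = 9)
J(c) = c + c**2 (J(c) = c**2 + c = c + c**2)
(-6595 + J(V(5, w(-5)))) - 5620 = (-6595 + 9*(1 + 9)) - 5620 = (-6595 + 9*10) - 5620 = (-6595 + 90) - 5620 = -6505 - 5620 = -12125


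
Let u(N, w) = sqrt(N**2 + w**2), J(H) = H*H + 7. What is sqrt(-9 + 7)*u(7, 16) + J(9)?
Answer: 88 + I*sqrt(610) ≈ 88.0 + 24.698*I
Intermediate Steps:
J(H) = 7 + H**2 (J(H) = H**2 + 7 = 7 + H**2)
sqrt(-9 + 7)*u(7, 16) + J(9) = sqrt(-9 + 7)*sqrt(7**2 + 16**2) + (7 + 9**2) = sqrt(-2)*sqrt(49 + 256) + (7 + 81) = (I*sqrt(2))*sqrt(305) + 88 = I*sqrt(610) + 88 = 88 + I*sqrt(610)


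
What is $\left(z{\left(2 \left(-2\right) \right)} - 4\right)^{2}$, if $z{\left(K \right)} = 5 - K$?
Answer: $25$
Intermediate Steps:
$\left(z{\left(2 \left(-2\right) \right)} - 4\right)^{2} = \left(\left(5 - 2 \left(-2\right)\right) - 4\right)^{2} = \left(\left(5 - -4\right) - 4\right)^{2} = \left(\left(5 + 4\right) - 4\right)^{2} = \left(9 - 4\right)^{2} = 5^{2} = 25$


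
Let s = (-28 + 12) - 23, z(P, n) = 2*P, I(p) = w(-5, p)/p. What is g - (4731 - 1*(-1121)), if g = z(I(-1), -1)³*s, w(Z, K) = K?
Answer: -6164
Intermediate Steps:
I(p) = 1 (I(p) = p/p = 1)
s = -39 (s = -16 - 23 = -39)
g = -312 (g = (2*1)³*(-39) = 2³*(-39) = 8*(-39) = -312)
g - (4731 - 1*(-1121)) = -312 - (4731 - 1*(-1121)) = -312 - (4731 + 1121) = -312 - 1*5852 = -312 - 5852 = -6164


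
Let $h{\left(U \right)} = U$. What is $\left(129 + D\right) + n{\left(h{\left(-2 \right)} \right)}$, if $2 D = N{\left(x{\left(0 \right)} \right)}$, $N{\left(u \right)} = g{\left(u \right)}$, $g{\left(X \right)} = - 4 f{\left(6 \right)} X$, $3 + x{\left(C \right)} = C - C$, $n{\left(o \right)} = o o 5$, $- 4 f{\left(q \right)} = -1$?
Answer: $\frac{301}{2} \approx 150.5$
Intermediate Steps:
$f{\left(q \right)} = \frac{1}{4}$ ($f{\left(q \right)} = \left(- \frac{1}{4}\right) \left(-1\right) = \frac{1}{4}$)
$n{\left(o \right)} = 5 o^{2}$ ($n{\left(o \right)} = o^{2} \cdot 5 = 5 o^{2}$)
$x{\left(C \right)} = -3$ ($x{\left(C \right)} = -3 + \left(C - C\right) = -3 + 0 = -3$)
$g{\left(X \right)} = - X$ ($g{\left(X \right)} = \left(-4\right) \frac{1}{4} X = - X$)
$N{\left(u \right)} = - u$
$D = \frac{3}{2}$ ($D = \frac{\left(-1\right) \left(-3\right)}{2} = \frac{1}{2} \cdot 3 = \frac{3}{2} \approx 1.5$)
$\left(129 + D\right) + n{\left(h{\left(-2 \right)} \right)} = \left(129 + \frac{3}{2}\right) + 5 \left(-2\right)^{2} = \frac{261}{2} + 5 \cdot 4 = \frac{261}{2} + 20 = \frac{301}{2}$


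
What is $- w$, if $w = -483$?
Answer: $483$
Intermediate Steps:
$- w = \left(-1\right) \left(-483\right) = 483$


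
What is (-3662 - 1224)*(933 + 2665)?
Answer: -17579828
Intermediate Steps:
(-3662 - 1224)*(933 + 2665) = -4886*3598 = -17579828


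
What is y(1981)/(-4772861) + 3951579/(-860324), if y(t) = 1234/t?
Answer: -37362329248024955/8134395803455684 ≈ -4.5931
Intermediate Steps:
y(1981)/(-4772861) + 3951579/(-860324) = (1234/1981)/(-4772861) + 3951579/(-860324) = (1234*(1/1981))*(-1/4772861) + 3951579*(-1/860324) = (1234/1981)*(-1/4772861) - 3951579/860324 = -1234/9455037641 - 3951579/860324 = -37362329248024955/8134395803455684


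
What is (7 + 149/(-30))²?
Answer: 3721/900 ≈ 4.1344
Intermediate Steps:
(7 + 149/(-30))² = (7 + 149*(-1/30))² = (7 - 149/30)² = (61/30)² = 3721/900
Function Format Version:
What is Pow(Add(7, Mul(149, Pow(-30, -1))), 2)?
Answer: Rational(3721, 900) ≈ 4.1344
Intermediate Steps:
Pow(Add(7, Mul(149, Pow(-30, -1))), 2) = Pow(Add(7, Mul(149, Rational(-1, 30))), 2) = Pow(Add(7, Rational(-149, 30)), 2) = Pow(Rational(61, 30), 2) = Rational(3721, 900)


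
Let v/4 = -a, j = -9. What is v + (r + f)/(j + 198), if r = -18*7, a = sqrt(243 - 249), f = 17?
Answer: -109/189 - 4*I*sqrt(6) ≈ -0.57672 - 9.798*I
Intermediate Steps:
a = I*sqrt(6) (a = sqrt(-6) = I*sqrt(6) ≈ 2.4495*I)
r = -126
v = -4*I*sqrt(6) (v = 4*(-I*sqrt(6)) = -4*I*sqrt(6) ≈ -9.798*I)
v + (r + f)/(j + 198) = -4*I*sqrt(6) + (-126 + 17)/(-9 + 198) = -4*I*sqrt(6) - 109/189 = -109/189 - 4*I*sqrt(6)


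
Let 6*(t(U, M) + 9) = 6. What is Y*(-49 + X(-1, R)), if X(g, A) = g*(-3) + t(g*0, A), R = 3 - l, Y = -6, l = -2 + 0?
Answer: 324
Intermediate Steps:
l = -2
t(U, M) = -8 (t(U, M) = -9 + (⅙)*6 = -9 + 1 = -8)
R = 5 (R = 3 - 1*(-2) = 3 + 2 = 5)
X(g, A) = -8 - 3*g (X(g, A) = g*(-3) - 8 = -3*g - 8 = -8 - 3*g)
Y*(-49 + X(-1, R)) = -6*(-49 + (-8 - 3*(-1))) = -6*(-49 + (-8 + 3)) = -6*(-49 - 5) = -6*(-54) = 324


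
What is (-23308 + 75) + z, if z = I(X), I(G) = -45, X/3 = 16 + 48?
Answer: -23278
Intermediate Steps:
X = 192 (X = 3*(16 + 48) = 3*64 = 192)
z = -45
(-23308 + 75) + z = (-23308 + 75) - 45 = -23233 - 45 = -23278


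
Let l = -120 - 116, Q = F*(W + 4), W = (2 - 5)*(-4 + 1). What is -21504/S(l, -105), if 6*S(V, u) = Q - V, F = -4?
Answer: -16128/23 ≈ -701.22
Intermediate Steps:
W = 9 (W = -3*(-3) = 9)
Q = -52 (Q = -4*(9 + 4) = -4*13 = -52)
l = -236
S(V, u) = -26/3 - V/6 (S(V, u) = (-52 - V)/6 = -26/3 - V/6)
-21504/S(l, -105) = -21504/(-26/3 - 1/6*(-236)) = -21504/(-26/3 + 118/3) = -21504/92/3 = -21504*3/92 = -16128/23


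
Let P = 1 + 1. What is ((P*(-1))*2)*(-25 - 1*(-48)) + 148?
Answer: 56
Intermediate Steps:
P = 2
((P*(-1))*2)*(-25 - 1*(-48)) + 148 = ((2*(-1))*2)*(-25 - 1*(-48)) + 148 = (-2*2)*(-25 + 48) + 148 = -4*23 + 148 = -92 + 148 = 56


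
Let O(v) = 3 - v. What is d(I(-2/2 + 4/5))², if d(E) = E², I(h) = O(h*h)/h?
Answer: 29986576/625 ≈ 47979.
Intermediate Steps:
I(h) = (3 - h²)/h (I(h) = (3 - h*h)/h = (3 - h²)/h)
d(I(-2/2 + 4/5))² = ((-(-2/2 + 4/5) + 3/(-2/2 + 4/5))²)² = ((-(-2*½ + 4*(⅕)) + 3/(-2*½ + 4*(⅕)))²)² = ((-(-1 + ⅘) + 3/(-1 + ⅘))²)² = ((-1*(-⅕) + 3/(-⅕))²)² = ((⅕ + 3*(-5))²)² = ((⅕ - 15)²)² = ((-74/5)²)² = (5476/25)² = 29986576/625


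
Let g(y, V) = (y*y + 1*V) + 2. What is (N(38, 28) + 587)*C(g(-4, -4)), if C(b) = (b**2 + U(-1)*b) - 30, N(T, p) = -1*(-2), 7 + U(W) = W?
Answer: 31806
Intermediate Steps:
g(y, V) = 2 + V + y**2 (g(y, V) = (y**2 + V) + 2 = (V + y**2) + 2 = 2 + V + y**2)
U(W) = -7 + W
N(T, p) = 2
C(b) = -30 + b**2 - 8*b (C(b) = (b**2 + (-7 - 1)*b) - 30 = (b**2 - 8*b) - 30 = -30 + b**2 - 8*b)
(N(38, 28) + 587)*C(g(-4, -4)) = (2 + 587)*(-30 + (2 - 4 + (-4)**2)**2 - 8*(2 - 4 + (-4)**2)) = 589*(-30 + (2 - 4 + 16)**2 - 8*(2 - 4 + 16)) = 589*(-30 + 14**2 - 8*14) = 589*(-30 + 196 - 112) = 589*54 = 31806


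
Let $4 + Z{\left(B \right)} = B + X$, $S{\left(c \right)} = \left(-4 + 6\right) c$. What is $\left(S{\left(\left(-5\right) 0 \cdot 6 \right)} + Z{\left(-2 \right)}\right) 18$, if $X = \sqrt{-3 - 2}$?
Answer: $-108 + 18 i \sqrt{5} \approx -108.0 + 40.249 i$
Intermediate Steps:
$X = i \sqrt{5}$ ($X = \sqrt{-5} = i \sqrt{5} \approx 2.2361 i$)
$S{\left(c \right)} = 2 c$
$Z{\left(B \right)} = -4 + B + i \sqrt{5}$ ($Z{\left(B \right)} = -4 + \left(B + i \sqrt{5}\right) = -4 + B + i \sqrt{5}$)
$\left(S{\left(\left(-5\right) 0 \cdot 6 \right)} + Z{\left(-2 \right)}\right) 18 = \left(2 \left(-5\right) 0 \cdot 6 - \left(6 - i \sqrt{5}\right)\right) 18 = \left(2 \cdot 0 \cdot 6 - \left(6 - i \sqrt{5}\right)\right) 18 = \left(2 \cdot 0 - \left(6 - i \sqrt{5}\right)\right) 18 = \left(0 - \left(6 - i \sqrt{5}\right)\right) 18 = \left(-6 + i \sqrt{5}\right) 18 = -108 + 18 i \sqrt{5}$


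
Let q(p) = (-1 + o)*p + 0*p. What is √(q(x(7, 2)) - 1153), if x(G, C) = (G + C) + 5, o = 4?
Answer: I*√1111 ≈ 33.332*I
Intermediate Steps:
x(G, C) = 5 + C + G (x(G, C) = (C + G) + 5 = 5 + C + G)
q(p) = 3*p (q(p) = (-1 + 4)*p + 0*p = 3*p + 0 = 3*p)
√(q(x(7, 2)) - 1153) = √(3*(5 + 2 + 7) - 1153) = √(3*14 - 1153) = √(42 - 1153) = √(-1111) = I*√1111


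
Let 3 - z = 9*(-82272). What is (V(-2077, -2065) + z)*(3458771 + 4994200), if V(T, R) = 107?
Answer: 6259915297818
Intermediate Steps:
z = 740451 (z = 3 - 9*(-82272) = 3 - 1*(-740448) = 3 + 740448 = 740451)
(V(-2077, -2065) + z)*(3458771 + 4994200) = (107 + 740451)*(3458771 + 4994200) = 740558*8452971 = 6259915297818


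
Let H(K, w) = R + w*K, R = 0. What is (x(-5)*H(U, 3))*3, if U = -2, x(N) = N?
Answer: 90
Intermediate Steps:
H(K, w) = K*w (H(K, w) = 0 + w*K = 0 + K*w = K*w)
(x(-5)*H(U, 3))*3 = -(-10)*3*3 = -5*(-6)*3 = 30*3 = 90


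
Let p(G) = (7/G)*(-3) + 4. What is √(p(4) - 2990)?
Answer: I*√11965/2 ≈ 54.692*I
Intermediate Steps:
p(G) = 4 - 21/G (p(G) = -21/G + 4 = 4 - 21/G)
√(p(4) - 2990) = √((4 - 21/4) - 2990) = √(-5/4 - 2990) = √(-11965/4) = I*√11965/2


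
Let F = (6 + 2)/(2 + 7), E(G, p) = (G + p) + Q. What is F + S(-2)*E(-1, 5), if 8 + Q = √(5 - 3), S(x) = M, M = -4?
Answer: 152/9 - 4*√2 ≈ 11.232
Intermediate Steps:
S(x) = -4
Q = -8 + √2 (Q = -8 + √(5 - 3) = -8 + √2 ≈ -6.5858)
E(G, p) = -8 + G + p + √2 (E(G, p) = (G + p) + (-8 + √2) = -8 + G + p + √2)
F = 8/9 ≈ 0.88889
F + S(-2)*E(-1, 5) = 8/9 - 4*(-8 - 1 + 5 + √2) = 8/9 - 4*(-4 + √2) = 8/9 + (16 - 4*√2) = 152/9 - 4*√2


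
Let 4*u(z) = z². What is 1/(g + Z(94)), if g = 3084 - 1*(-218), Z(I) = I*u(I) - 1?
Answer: 1/210947 ≈ 4.7405e-6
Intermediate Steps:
u(z) = z²/4
Z(I) = -1 + I³/4 (Z(I) = I*(I²/4) - 1 = I³/4 - 1 = -1 + I³/4)
g = 3302 (g = 3084 + 218 = 3302)
1/(g + Z(94)) = 1/(3302 + (-1 + (¼)*94³)) = 1/(3302 + (-1 + (¼)*830584)) = 1/(3302 + (-1 + 207646)) = 1/(3302 + 207645) = 1/210947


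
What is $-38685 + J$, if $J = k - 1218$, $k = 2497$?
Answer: $-37406$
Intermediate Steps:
$J = 1279$ ($J = 2497 - 1218 = 1279$)
$-38685 + J = -38685 + 1279 = -37406$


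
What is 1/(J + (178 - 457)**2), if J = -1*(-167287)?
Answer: 1/245128 ≈ 4.0795e-6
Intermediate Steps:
J = 167287
1/(J + (178 - 457)**2) = 1/(167287 + (178 - 457)**2) = 1/(167287 + (-279)**2) = 1/(167287 + 77841) = 1/245128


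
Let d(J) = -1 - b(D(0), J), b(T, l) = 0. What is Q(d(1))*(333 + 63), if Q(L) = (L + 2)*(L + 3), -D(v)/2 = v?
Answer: 792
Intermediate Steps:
D(v) = -2*v
d(J) = -1 (d(J) = -1 - 1*0 = -1 + 0 = -1)
Q(L) = (2 + L)*(3 + L)
Q(d(1))*(333 + 63) = (6 + (-1)² + 5*(-1))*(333 + 63) = (6 + 1 - 5)*396 = 2*396 = 792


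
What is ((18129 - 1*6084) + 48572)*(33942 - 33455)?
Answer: 29520479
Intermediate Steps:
((18129 - 1*6084) + 48572)*(33942 - 33455) = ((18129 - 6084) + 48572)*487 = (12045 + 48572)*487 = 60617*487 = 29520479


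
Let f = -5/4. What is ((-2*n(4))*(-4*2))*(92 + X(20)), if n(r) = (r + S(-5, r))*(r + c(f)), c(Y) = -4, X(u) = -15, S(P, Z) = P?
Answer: 0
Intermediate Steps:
f = -5/4 (f = -5*¼ = -5/4 ≈ -1.2500)
n(r) = (-5 + r)*(-4 + r) (n(r) = (r - 5)*(r - 4) = (-5 + r)*(-4 + r))
((-2*n(4))*(-4*2))*(92 + X(20)) = ((-2*(20 + 4² - 9*4))*(-4*2))*(92 - 15) = (-2*(20 + 16 - 36)*(-8))*77 = (-2*0*(-8))*77 = (0*(-8))*77 = 0*77 = 0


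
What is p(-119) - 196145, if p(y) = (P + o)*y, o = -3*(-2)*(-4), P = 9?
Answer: -194360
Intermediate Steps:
o = -24 (o = 6*(-4) = -24)
p(y) = -15*y (p(y) = (9 - 24)*y = -15*y)
p(-119) - 196145 = -15*(-119) - 196145 = 1785 - 196145 = -194360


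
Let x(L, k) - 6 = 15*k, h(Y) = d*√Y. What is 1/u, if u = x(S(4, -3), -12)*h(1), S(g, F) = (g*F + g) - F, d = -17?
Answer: 1/2958 ≈ 0.00033807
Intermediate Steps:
h(Y) = -17*√Y
S(g, F) = g - F + F*g (S(g, F) = (F*g + g) - F = (g + F*g) - F = g - F + F*g)
x(L, k) = 6 + 15*k
u = 2958 (u = (6 + 15*(-12))*(-17*√1) = (6 - 180)*(-17*1) = -174*(-17) = 2958)
1/u = 1/2958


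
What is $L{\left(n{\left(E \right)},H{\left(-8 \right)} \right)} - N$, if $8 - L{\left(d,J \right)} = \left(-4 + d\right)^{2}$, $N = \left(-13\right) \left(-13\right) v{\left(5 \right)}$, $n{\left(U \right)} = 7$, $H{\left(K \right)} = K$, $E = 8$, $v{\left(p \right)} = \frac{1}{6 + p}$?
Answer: $- \frac{180}{11} \approx -16.364$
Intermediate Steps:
$N = \frac{169}{11}$ ($N = \frac{\left(-13\right) \left(-13\right)}{6 + 5} = \frac{169}{11} \approx 15.364$)
$L{\left(d,J \right)} = 8 - \left(-4 + d\right)^{2}$
$L{\left(n{\left(E \right)},H{\left(-8 \right)} \right)} - N = \left(8 - \left(-4 + 7\right)^{2}\right) - \frac{169}{11} = \left(8 - 3^{2}\right) - \frac{169}{11} = \left(8 - 9\right) - \frac{169}{11} = -1 - \frac{169}{11} = - \frac{180}{11}$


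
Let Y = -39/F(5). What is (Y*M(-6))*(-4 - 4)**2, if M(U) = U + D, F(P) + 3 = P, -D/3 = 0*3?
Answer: 7488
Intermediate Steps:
D = 0 (D = -0*3 = -3*0 = 0)
F(P) = -3 + P
Y = -39/2 (Y = -39/(-3 + 5) = -39/2 ≈ -19.500)
M(U) = U (M(U) = U + 0 = U)
(Y*M(-6))*(-4 - 4)**2 = (-39/2*(-6))*(-4 - 4)**2 = 117*(-8)**2 = 117*64 = 7488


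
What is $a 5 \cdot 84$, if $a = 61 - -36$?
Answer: $40740$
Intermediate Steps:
$a = 97$ ($a = 61 + 36 = 97$)
$a 5 \cdot 84 = 97 \cdot 5 \cdot 84 = 485 \cdot 84 = 40740$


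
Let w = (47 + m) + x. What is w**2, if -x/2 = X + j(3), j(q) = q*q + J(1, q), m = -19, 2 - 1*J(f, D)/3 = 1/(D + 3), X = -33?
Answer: 4225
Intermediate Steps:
J(f, D) = 6 - 3/(3 + D) (J(f, D) = 6 - 3/(D + 3) = 6 - 3/(3 + D))
j(q) = q**2 + 3*(5 + 2*q)/(3 + q) (j(q) = q*q + 3*(5 + 2*q)/(3 + q) = q**2 + 3*(5 + 2*q)/(3 + q))
x = 37 (x = -2*(-33 + (15 + 6*3 + 3**2*(3 + 3))/(3 + 3)) = -2*(-33 + (15 + 18 + 9*6)/6) = -2*(-33 + (15 + 18 + 54)/6) = -2*(-33 + (1/6)*87) = -2*(-33 + 29/2) = -2*(-37/2) = 37)
w = 65 (w = (47 - 19) + 37 = 28 + 37 = 65)
w**2 = 65**2 = 4225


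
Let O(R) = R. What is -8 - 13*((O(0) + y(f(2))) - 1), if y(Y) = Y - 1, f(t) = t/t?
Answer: 5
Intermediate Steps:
f(t) = 1
y(Y) = -1 + Y
-8 - 13*((O(0) + y(f(2))) - 1) = -8 - 13*((0 + (-1 + 1)) - 1) = -8 - 13*((0 + 0) - 1) = -8 - 13*(0 - 1) = -8 - 13*(-1) = -8 + 13 = 5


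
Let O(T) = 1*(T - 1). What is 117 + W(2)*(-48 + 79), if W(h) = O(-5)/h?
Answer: 24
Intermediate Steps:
O(T) = -1 + T (O(T) = 1*(-1 + T) = -1 + T)
W(h) = -6/h (W(h) = (-1 - 5)/h = -6/h)
117 + W(2)*(-48 + 79) = 117 + (-6/2)*(-48 + 79) = 117 - 6*½*31 = 117 - 3*31 = 117 - 93 = 24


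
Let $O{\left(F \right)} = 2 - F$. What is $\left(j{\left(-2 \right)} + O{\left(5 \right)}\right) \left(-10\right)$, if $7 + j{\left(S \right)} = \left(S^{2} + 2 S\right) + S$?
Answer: $120$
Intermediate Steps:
$j{\left(S \right)} = -7 + S^{2} + 3 S$ ($j{\left(S \right)} = -7 + \left(\left(S^{2} + 2 S\right) + S\right) = -7 + \left(S^{2} + 3 S\right) = -7 + S^{2} + 3 S$)
$\left(j{\left(-2 \right)} + O{\left(5 \right)}\right) \left(-10\right) = \left(\left(-7 + \left(-2\right)^{2} + 3 \left(-2\right)\right) + \left(2 - 5\right)\right) \left(-10\right) = \left(\left(-7 + 4 - 6\right) + \left(2 - 5\right)\right) \left(-10\right) = \left(-9 - 3\right) \left(-10\right) = \left(-12\right) \left(-10\right) = 120$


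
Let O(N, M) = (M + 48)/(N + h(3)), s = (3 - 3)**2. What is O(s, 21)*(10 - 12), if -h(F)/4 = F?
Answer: 23/2 ≈ 11.500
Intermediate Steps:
h(F) = -4*F
s = 0 (s = 0**2 = 0)
O(N, M) = (48 + M)/(-12 + N) (O(N, M) = (M + 48)/(N - 4*3) = (48 + M)/(N - 12) = (48 + M)/(-12 + N))
O(s, 21)*(10 - 12) = ((48 + 21)/(-12 + 0))*(10 - 12) = (69/(-12))*(-2) = -1/12*69*(-2) = -23/4*(-2) = 23/2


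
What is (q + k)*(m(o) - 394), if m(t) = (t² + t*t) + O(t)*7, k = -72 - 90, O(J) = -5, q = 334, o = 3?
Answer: -70692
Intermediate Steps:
k = -162
m(t) = -35 + 2*t² (m(t) = (t² + t*t) - 5*7 = (t² + t²) - 35 = 2*t² - 35 = -35 + 2*t²)
(q + k)*(m(o) - 394) = (334 - 162)*((-35 + 2*3²) - 394) = 172*((-35 + 2*9) - 394) = 172*((-35 + 18) - 394) = 172*(-17 - 394) = 172*(-411) = -70692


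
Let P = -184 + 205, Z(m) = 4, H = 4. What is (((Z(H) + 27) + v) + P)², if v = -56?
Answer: 16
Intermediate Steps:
P = 21
(((Z(H) + 27) + v) + P)² = (((4 + 27) - 56) + 21)² = ((31 - 56) + 21)² = (-25 + 21)² = (-4)² = 16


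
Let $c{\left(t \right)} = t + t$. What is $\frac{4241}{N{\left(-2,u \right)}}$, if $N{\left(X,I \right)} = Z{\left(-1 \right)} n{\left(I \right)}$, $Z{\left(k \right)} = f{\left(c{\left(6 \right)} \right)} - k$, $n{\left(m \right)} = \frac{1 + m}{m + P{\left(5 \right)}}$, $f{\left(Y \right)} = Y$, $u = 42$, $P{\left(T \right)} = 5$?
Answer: $\frac{199327}{559} \approx 356.58$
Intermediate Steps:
$c{\left(t \right)} = 2 t$
$n{\left(m \right)} = \frac{1 + m}{5 + m}$ ($n{\left(m \right)} = \frac{1 + m}{m + 5} = \frac{1 + m}{5 + m}$)
$Z{\left(k \right)} = 12 - k$ ($Z{\left(k \right)} = 2 \cdot 6 - k = 12 - k$)
$N{\left(X,I \right)} = \frac{13 \left(1 + I\right)}{5 + I}$ ($N{\left(X,I \right)} = \left(12 - -1\right) \frac{1 + I}{5 + I} = \left(12 + 1\right) \frac{1 + I}{5 + I} = 13 \frac{1 + I}{5 + I} = \frac{13 \left(1 + I\right)}{5 + I}$)
$\frac{4241}{N{\left(-2,u \right)}} = \frac{4241}{13 \frac{1}{5 + 42} \left(1 + 42\right)} = \frac{4241}{13 \cdot \frac{1}{47} \cdot 43} = \frac{4241}{\frac{559}{47}} = 4241 \cdot \frac{47}{559} = \frac{199327}{559}$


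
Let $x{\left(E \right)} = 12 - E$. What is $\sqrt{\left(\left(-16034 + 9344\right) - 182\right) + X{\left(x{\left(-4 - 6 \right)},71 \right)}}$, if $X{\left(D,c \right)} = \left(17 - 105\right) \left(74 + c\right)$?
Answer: $4 i \sqrt{1227} \approx 140.11 i$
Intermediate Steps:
$X{\left(D,c \right)} = -6512 - 88 c$ ($X{\left(D,c \right)} = - 88 \left(74 + c\right) = -6512 - 88 c$)
$\sqrt{\left(\left(-16034 + 9344\right) - 182\right) + X{\left(x{\left(-4 - 6 \right)},71 \right)}} = \sqrt{\left(\left(-16034 + 9344\right) - 182\right) - 12760} = \sqrt{\left(-6690 - 182\right) - 12760} = \sqrt{-6872 - 12760} = \sqrt{-19632} = 4 i \sqrt{1227}$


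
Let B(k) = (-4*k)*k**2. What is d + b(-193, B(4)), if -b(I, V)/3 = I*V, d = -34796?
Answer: -183020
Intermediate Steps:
B(k) = -4*k**3
b(I, V) = -3*I*V
d + b(-193, B(4)) = -34796 - 3*(-193)*(-4*4**3) = -34796 - 3*(-193)*(-4*64) = -34796 - 3*(-193)*(-256) = -34796 - 148224 = -183020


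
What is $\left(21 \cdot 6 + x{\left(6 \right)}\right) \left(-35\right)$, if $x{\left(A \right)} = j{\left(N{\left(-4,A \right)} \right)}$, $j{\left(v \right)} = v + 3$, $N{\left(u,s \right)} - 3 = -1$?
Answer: $-4585$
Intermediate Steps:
$N{\left(u,s \right)} = 2$ ($N{\left(u,s \right)} = 3 - 1 = 2$)
$j{\left(v \right)} = 3 + v$
$x{\left(A \right)} = 5$ ($x{\left(A \right)} = 3 + 2 = 5$)
$\left(21 \cdot 6 + x{\left(6 \right)}\right) \left(-35\right) = \left(21 \cdot 6 + 5\right) \left(-35\right) = \left(126 + 5\right) \left(-35\right) = 131 \left(-35\right) = -4585$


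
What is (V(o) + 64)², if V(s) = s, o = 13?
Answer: 5929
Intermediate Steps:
(V(o) + 64)² = (13 + 64)² = 77² = 5929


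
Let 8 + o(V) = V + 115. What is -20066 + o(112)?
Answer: -19847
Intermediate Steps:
o(V) = 107 + V (o(V) = -8 + (V + 115) = -8 + (115 + V) = 107 + V)
-20066 + o(112) = -20066 + (107 + 112) = -20066 + 219 = -19847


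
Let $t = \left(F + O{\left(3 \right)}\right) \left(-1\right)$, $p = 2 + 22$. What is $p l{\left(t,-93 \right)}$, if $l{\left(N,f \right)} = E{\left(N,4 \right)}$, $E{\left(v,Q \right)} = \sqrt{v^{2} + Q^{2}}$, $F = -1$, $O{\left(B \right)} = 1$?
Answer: $96$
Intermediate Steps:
$p = 24$
$t = 0$ ($t = \left(-1 + 1\right) \left(-1\right) = 0 \left(-1\right) = 0$)
$E{\left(v,Q \right)} = \sqrt{Q^{2} + v^{2}}$
$l{\left(N,f \right)} = \sqrt{16 + N^{2}}$ ($l{\left(N,f \right)} = \sqrt{4^{2} + N^{2}} = \sqrt{16 + N^{2}}$)
$p l{\left(t,-93 \right)} = 24 \sqrt{16 + 0^{2}} = 24 \sqrt{16 + 0} = 24 \sqrt{16} = 24 \cdot 4 = 96$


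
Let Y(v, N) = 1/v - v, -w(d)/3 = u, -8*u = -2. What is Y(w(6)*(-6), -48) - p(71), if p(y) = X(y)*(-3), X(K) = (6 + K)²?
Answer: 320089/18 ≈ 17783.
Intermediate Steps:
u = ¼ (u = -⅛*(-2) = ¼ ≈ 0.25000)
w(d) = -¾ (w(d) = -3*¼ = -¾)
p(y) = -3*(6 + y)² (p(y) = (6 + y)²*(-3) = -3*(6 + y)²)
Y(w(6)*(-6), -48) - p(71) = (1/(-¾*(-6)) - (-3)*(-6)/4) - (-3)*(6 + 71)² = (1/(9/2) - 1*9/2) - (-3)*77² = (2/9 - 9/2) - (-3)*5929 = -77/18 - 1*(-17787) = -77/18 + 17787 = 320089/18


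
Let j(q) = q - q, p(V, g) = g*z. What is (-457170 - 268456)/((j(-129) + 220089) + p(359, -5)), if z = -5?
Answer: -362813/110057 ≈ -3.2966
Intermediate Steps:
p(V, g) = -5*g (p(V, g) = g*(-5) = -5*g)
j(q) = 0
(-457170 - 268456)/((j(-129) + 220089) + p(359, -5)) = (-457170 - 268456)/((0 + 220089) - 5*(-5)) = -725626/(220089 + 25) = -725626/220114 = -725626*1/220114 = -362813/110057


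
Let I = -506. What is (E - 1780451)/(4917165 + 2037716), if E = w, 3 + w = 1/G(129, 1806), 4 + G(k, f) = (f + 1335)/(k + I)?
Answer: -8277331023/32333241769 ≈ -0.25600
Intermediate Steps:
G(k, f) = -4 + (1335 + f)/(-506 + k) (G(k, f) = -4 + (f + 1335)/(k - 506) = -4 + (1335 + f)/(-506 + k))
w = -14324/4649 (w = -3 + 1/((3359 + 1806 - 4*129)/(-506 + 129)) = -3 + 1/((3359 + 1806 - 516)/(-377)) = -3 + 1/(-1/377*4649) = -3 + 1/(-4649/377) = -3 - 377/4649 = -14324/4649 ≈ -3.0811)
E = -14324/4649 ≈ -3.0811
(E - 1780451)/(4917165 + 2037716) = (-14324/4649 - 1780451)/(4917165 + 2037716) = -8277331023/4649/6954881 = -8277331023/4649*1/6954881 = -8277331023/32333241769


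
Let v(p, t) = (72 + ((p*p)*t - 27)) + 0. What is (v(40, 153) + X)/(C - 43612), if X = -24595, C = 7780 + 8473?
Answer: -220250/27359 ≈ -8.0504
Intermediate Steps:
C = 16253
v(p, t) = 45 + t*p**2 (v(p, t) = (72 + (p**2*t - 27)) + 0 = (72 + (t*p**2 - 27)) + 0 = (72 + (-27 + t*p**2)) + 0 = (45 + t*p**2) + 0 = 45 + t*p**2)
(v(40, 153) + X)/(C - 43612) = ((45 + 153*40**2) - 24595)/(16253 - 43612) = ((45 + 153*1600) - 24595)/(-27359) = ((45 + 244800) - 24595)*(-1/27359) = (244845 - 24595)*(-1/27359) = 220250*(-1/27359) = -220250/27359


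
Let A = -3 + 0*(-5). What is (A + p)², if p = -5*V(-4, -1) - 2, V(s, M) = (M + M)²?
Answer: 625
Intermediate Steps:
V(s, M) = 4*M² (V(s, M) = (2*M)² = 4*M²)
p = -22 (p = -20*(-1)² - 2 = -20 - 2 = -22)
A = -3 (A = -3 + 0 = -3)
(A + p)² = (-3 - 22)² = (-25)² = 625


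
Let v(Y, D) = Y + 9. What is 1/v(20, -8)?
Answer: 1/29 ≈ 0.034483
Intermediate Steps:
v(Y, D) = 9 + Y
1/v(20, -8) = 1/(9 + 20) = 1/29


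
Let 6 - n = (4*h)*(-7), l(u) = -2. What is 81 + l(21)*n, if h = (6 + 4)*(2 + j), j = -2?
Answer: 69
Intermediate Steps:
h = 0 (h = (6 + 4)*(2 - 2) = 10*0 = 0)
n = 6 (n = 6 - 4*0*(-7) = 6 - 0*(-7) = 6 - 1*0 = 6 + 0 = 6)
81 + l(21)*n = 81 - 2*6 = 81 - 12 = 69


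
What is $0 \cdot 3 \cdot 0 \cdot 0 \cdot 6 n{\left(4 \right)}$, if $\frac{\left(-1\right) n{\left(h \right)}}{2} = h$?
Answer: $0$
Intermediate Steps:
$n{\left(h \right)} = - 2 h$
$0 \cdot 3 \cdot 0 \cdot 0 \cdot 6 n{\left(4 \right)} = 0 \cdot 3 \cdot 0 \cdot 0 \cdot 6 \left(\left(-2\right) 4\right) = 0 \cdot 0 \cdot 6 \left(-8\right) = 0 \cdot 0 \left(-8\right) = 0 \left(-8\right) = 0$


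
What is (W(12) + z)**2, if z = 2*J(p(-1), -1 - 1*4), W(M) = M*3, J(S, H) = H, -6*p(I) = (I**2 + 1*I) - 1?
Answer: 676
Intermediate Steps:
p(I) = 1/6 - I/6 - I**2/6 (p(I) = -((I**2 + 1*I) - 1)/6 = -((I**2 + I) - 1)/6 = -((I + I**2) - 1)/6 = -(-1 + I + I**2)/6 = 1/6 - I/6 - I**2/6)
W(M) = 3*M
z = -10 (z = 2*(-1 - 1*4) = 2*(-1 - 4) = 2*(-5) = -10)
(W(12) + z)**2 = (3*12 - 10)**2 = (36 - 10)**2 = 26**2 = 676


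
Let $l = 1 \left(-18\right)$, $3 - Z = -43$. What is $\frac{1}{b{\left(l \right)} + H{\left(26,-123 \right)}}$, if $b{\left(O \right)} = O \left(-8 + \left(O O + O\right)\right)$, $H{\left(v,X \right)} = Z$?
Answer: $- \frac{1}{5318} \approx -0.00018804$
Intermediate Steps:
$Z = 46$ ($Z = 3 - -43 = 3 + 43 = 46$)
$H{\left(v,X \right)} = 46$
$l = -18$
$b{\left(O \right)} = O \left(-8 + O + O^{2}\right)$ ($b{\left(O \right)} = O \left(-8 + \left(O^{2} + O\right)\right) = O \left(-8 + \left(O + O^{2}\right)\right) = O \left(-8 + O + O^{2}\right)$)
$\frac{1}{b{\left(l \right)} + H{\left(26,-123 \right)}} = \frac{1}{- 18 \left(-8 - 18 + \left(-18\right)^{2}\right) + 46} = \frac{1}{- 18 \left(-8 - 18 + 324\right) + 46} = \frac{1}{\left(-18\right) 298 + 46} = \frac{1}{-5364 + 46} = \frac{1}{-5318} = - \frac{1}{5318}$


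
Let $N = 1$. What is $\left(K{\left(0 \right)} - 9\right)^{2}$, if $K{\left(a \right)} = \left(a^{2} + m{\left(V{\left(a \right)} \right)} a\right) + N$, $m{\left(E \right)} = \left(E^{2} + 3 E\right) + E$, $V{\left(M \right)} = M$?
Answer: $64$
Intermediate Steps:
$m{\left(E \right)} = E^{2} + 4 E$
$K{\left(a \right)} = 1 + a^{2} + a^{2} \left(4 + a\right)$ ($K{\left(a \right)} = \left(a^{2} + a \left(4 + a\right) a\right) + 1 = \left(a^{2} + a^{2} \left(4 + a\right)\right) + 1 = 1 + a^{2} + a^{2} \left(4 + a\right)$)
$\left(K{\left(0 \right)} - 9\right)^{2} = \left(\left(1 + 0^{3} + 5 \cdot 0^{2}\right) - 9\right)^{2} = \left(\left(1 + 0 + 5 \cdot 0\right) - 9\right)^{2} = \left(\left(1 + 0 + 0\right) - 9\right)^{2} = \left(1 - 9\right)^{2} = \left(-8\right)^{2} = 64$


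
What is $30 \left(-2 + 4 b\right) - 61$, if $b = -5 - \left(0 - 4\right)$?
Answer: $-241$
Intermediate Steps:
$b = -1$ ($b = -5 - \left(0 - 4\right) = -5 - -4 = -5 + 4 = -1$)
$30 \left(-2 + 4 b\right) - 61 = 30 \left(-2 + 4 \left(-1\right)\right) - 61 = 30 \left(-2 - 4\right) - 61 = 30 \left(-6\right) - 61 = -180 - 61 = -241$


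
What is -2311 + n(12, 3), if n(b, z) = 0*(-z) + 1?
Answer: -2310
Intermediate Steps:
n(b, z) = 1 (n(b, z) = 0 + 1 = 1)
-2311 + n(12, 3) = -2311 + 1 = -2310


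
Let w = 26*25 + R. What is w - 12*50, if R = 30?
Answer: 80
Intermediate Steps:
w = 680 (w = 26*25 + 30 = 650 + 30 = 680)
w - 12*50 = 680 - 12*50 = 680 - 1*600 = 680 - 600 = 80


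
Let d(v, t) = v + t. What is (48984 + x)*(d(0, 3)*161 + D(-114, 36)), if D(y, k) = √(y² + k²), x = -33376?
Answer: 7538664 + 93648*√397 ≈ 9.4046e+6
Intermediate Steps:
d(v, t) = t + v
D(y, k) = √(k² + y²)
(48984 + x)*(d(0, 3)*161 + D(-114, 36)) = (48984 - 33376)*((3 + 0)*161 + √(36² + (-114)²)) = 15608*(3*161 + √(1296 + 12996)) = 15608*(483 + √14292) = 15608*(483 + 6*√397) = 7538664 + 93648*√397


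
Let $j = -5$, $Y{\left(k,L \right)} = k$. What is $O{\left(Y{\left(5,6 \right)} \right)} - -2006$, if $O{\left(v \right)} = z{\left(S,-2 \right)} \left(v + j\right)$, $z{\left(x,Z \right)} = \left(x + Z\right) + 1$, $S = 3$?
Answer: $2006$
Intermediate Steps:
$z{\left(x,Z \right)} = 1 + Z + x$ ($z{\left(x,Z \right)} = \left(Z + x\right) + 1 = 1 + Z + x$)
$O{\left(v \right)} = -10 + 2 v$ ($O{\left(v \right)} = \left(1 - 2 + 3\right) \left(v - 5\right) = 2 \left(-5 + v\right) = -10 + 2 v$)
$O{\left(Y{\left(5,6 \right)} \right)} - -2006 = \left(-10 + 2 \cdot 5\right) - -2006 = \left(-10 + 10\right) + 2006 = 0 + 2006 = 2006$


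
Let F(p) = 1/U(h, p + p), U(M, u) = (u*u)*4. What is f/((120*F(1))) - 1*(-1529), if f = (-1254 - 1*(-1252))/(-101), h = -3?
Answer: 2316439/1515 ≈ 1529.0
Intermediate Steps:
U(M, u) = 4*u² (U(M, u) = u²*4 = 4*u²)
F(p) = 1/(16*p²) (F(p) = 1/(4*(p + p)²) = 1/(4*(2*p)²) = 1/(4*(4*p²)) = 1/(16*p²))
f = 2/101 (f = (-1254 + 1252)*(-1/101) = -2*(-1/101) = 2/101 ≈ 0.019802)
f/((120*F(1))) - 1*(-1529) = 2/(101*((120*((1/16)/1²)))) - 1*(-1529) = 2/(101*((120*((1/16)*1)))) + 1529 = 2/(101*((120*(1/16)))) + 1529 = 2/(101*(15/2)) + 1529 = (2/101)*(2/15) + 1529 = 4/1515 + 1529 = 2316439/1515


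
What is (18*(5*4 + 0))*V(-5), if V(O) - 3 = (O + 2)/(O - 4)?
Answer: 1200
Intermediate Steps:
V(O) = 3 + (2 + O)/(-4 + O) (V(O) = 3 + (O + 2)/(O - 4) = 3 + (2 + O)/(-4 + O))
(18*(5*4 + 0))*V(-5) = (18*(5*4 + 0))*(2*(-5 + 2*(-5))/(-4 - 5)) = (18*(20 + 0))*(2*(-5 - 10)/(-9)) = (18*20)*(2*(-⅑)*(-15)) = 360*(10/3) = 1200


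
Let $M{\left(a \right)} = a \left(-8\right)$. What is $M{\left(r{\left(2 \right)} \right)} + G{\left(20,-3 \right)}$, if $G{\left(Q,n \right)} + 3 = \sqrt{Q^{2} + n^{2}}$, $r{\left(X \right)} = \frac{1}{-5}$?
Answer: $- \frac{7}{5} + \sqrt{409} \approx 18.824$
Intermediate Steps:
$r{\left(X \right)} = - \frac{1}{5}$
$M{\left(a \right)} = - 8 a$
$G{\left(Q,n \right)} = -3 + \sqrt{Q^{2} + n^{2}}$
$M{\left(r{\left(2 \right)} \right)} + G{\left(20,-3 \right)} = \left(-8\right) \left(- \frac{1}{5}\right) - \left(3 - \sqrt{20^{2} + \left(-3\right)^{2}}\right) = \frac{8}{5} - \left(3 - \sqrt{400 + 9}\right) = \frac{8}{5} - \left(3 - \sqrt{409}\right) = - \frac{7}{5} + \sqrt{409}$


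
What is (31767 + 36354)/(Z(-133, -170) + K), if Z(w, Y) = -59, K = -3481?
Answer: -22707/1180 ≈ -19.243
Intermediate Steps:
(31767 + 36354)/(Z(-133, -170) + K) = (31767 + 36354)/(-59 - 3481) = 68121/(-3540) = 68121*(-1/3540) = -22707/1180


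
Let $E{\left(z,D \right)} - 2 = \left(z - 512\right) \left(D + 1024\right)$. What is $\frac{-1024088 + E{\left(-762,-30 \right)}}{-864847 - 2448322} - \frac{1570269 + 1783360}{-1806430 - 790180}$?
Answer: $\frac{17058524241921}{8603007757090} \approx 1.9829$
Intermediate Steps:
$E{\left(z,D \right)} = 2 + \left(-512 + z\right) \left(1024 + D\right)$ ($E{\left(z,D \right)} = 2 + \left(z - 512\right) \left(D + 1024\right) = 2 + \left(-512 + z\right) \left(1024 + D\right)$)
$\frac{-1024088 + E{\left(-762,-30 \right)}}{-864847 - 2448322} - \frac{1570269 + 1783360}{-1806430 - 790180} = \frac{-1024088 - 1266354}{-864847 - 2448322} - \frac{1570269 + 1783360}{-1806430 - 790180} = \frac{-1024088 + \left(-524286 + 15360 - 780288 + 22860\right)}{-3313169} - \frac{3353629}{-2596610} = \left(-1024088 - 1266354\right) \left(- \frac{1}{3313169}\right) - 3353629 \left(- \frac{1}{2596610}\right) = \left(-2290442\right) \left(- \frac{1}{3313169}\right) - - \frac{3353629}{2596610} = \frac{2290442}{3313169} + \frac{3353629}{2596610} = \frac{17058524241921}{8603007757090}$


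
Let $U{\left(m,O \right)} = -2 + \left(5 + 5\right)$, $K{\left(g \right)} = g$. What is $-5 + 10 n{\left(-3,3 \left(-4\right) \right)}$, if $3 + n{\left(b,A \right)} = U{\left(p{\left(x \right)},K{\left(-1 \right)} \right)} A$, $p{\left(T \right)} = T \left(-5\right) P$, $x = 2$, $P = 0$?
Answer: $-995$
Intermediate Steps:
$p{\left(T \right)} = 0$ ($p{\left(T \right)} = T \left(-5\right) 0 = - 5 T 0 = 0$)
$U{\left(m,O \right)} = 8$ ($U{\left(m,O \right)} = -2 + 10 = 8$)
$n{\left(b,A \right)} = -3 + 8 A$
$-5 + 10 n{\left(-3,3 \left(-4\right) \right)} = -5 + 10 \left(-3 + 8 \cdot 3 \left(-4\right)\right) = -5 + 10 \left(-3 + 8 \left(-12\right)\right) = -5 + 10 \left(-3 - 96\right) = -5 + 10 \left(-99\right) = -5 - 990 = -995$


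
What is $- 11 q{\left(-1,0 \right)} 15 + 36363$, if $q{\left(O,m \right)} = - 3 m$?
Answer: $36363$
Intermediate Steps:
$- 11 q{\left(-1,0 \right)} 15 + 36363 = - 11 \left(\left(-3\right) 0\right) 15 + 36363 = \left(-11\right) 0 \cdot 15 + 36363 = 0 \cdot 15 + 36363 = 0 + 36363 = 36363$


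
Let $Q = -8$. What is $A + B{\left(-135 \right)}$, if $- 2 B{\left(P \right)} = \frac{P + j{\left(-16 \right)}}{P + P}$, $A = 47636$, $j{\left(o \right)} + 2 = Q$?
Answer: $\frac{5144659}{108} \approx 47636.0$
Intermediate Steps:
$j{\left(o \right)} = -10$ ($j{\left(o \right)} = -2 - 8 = -10$)
$B{\left(P \right)} = - \frac{-10 + P}{4 P}$ ($B{\left(P \right)} = - \frac{\left(P - 10\right) \frac{1}{P + P}}{2} = - \frac{\left(-10 + P\right) \frac{1}{2 P}}{2} = - \frac{\frac{1}{2} \frac{1}{P} \left(-10 + P\right)}{2} = - \frac{-10 + P}{4 P}$)
$A + B{\left(-135 \right)} = 47636 + \frac{10 - -135}{4 \left(-135\right)} = 47636 + \frac{1}{4} \left(- \frac{1}{135}\right) \left(10 + 135\right) = 47636 + \frac{1}{4} \left(- \frac{1}{135}\right) 145 = 47636 - \frac{29}{108} = \frac{5144659}{108}$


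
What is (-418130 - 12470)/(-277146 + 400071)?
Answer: -17224/4917 ≈ -3.5029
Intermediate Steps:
(-418130 - 12470)/(-277146 + 400071) = -430600/122925 = -430600*1/122925 = -17224/4917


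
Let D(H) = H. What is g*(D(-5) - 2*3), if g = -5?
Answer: 55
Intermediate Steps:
g*(D(-5) - 2*3) = -5*(-5 - 2*3) = -5*(-5 - 6) = -5*(-11) = 55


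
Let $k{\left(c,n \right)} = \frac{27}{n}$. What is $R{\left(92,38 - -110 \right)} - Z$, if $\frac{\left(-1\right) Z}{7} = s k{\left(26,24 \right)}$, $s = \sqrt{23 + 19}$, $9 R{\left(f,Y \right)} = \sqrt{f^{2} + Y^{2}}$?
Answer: $\frac{4 \sqrt{1898}}{9} + \frac{63 \sqrt{42}}{8} \approx 70.399$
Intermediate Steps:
$R{\left(f,Y \right)} = \frac{\sqrt{Y^{2} + f^{2}}}{9}$ ($R{\left(f,Y \right)} = \frac{\sqrt{f^{2} + Y^{2}}}{9} = \frac{\sqrt{Y^{2} + f^{2}}}{9}$)
$s = \sqrt{42} \approx 6.4807$
$Z = - \frac{63 \sqrt{42}}{8}$ ($Z = - 7 \sqrt{42} \cdot \frac{27}{24} = - 7 \sqrt{42} \cdot 27 \cdot \frac{1}{24} = - 7 \sqrt{42} \cdot \frac{9}{8} = - 7 \frac{9 \sqrt{42}}{8} = - \frac{63 \sqrt{42}}{8} \approx -51.036$)
$R{\left(92,38 - -110 \right)} - Z = \frac{\sqrt{\left(38 - -110\right)^{2} + 92^{2}}}{9} - - \frac{63 \sqrt{42}}{8} = \frac{\sqrt{\left(38 + 110\right)^{2} + 8464}}{9} + \frac{63 \sqrt{42}}{8} = \frac{\sqrt{148^{2} + 8464}}{9} + \frac{63 \sqrt{42}}{8} = \frac{\sqrt{21904 + 8464}}{9} + \frac{63 \sqrt{42}}{8} = \frac{\sqrt{30368}}{9} + \frac{63 \sqrt{42}}{8} = \frac{4 \sqrt{1898}}{9} + \frac{63 \sqrt{42}}{8}$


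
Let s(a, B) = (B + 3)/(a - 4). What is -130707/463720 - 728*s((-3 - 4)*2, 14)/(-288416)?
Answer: -5346115787/18807787620 ≈ -0.28425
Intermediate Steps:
s(a, B) = (3 + B)/(-4 + a)
-130707/463720 - 728*s((-3 - 4)*2, 14)/(-288416) = -130707/463720 - 728*(3 + 14)/(-4 + (-3 - 4)*2)/(-288416) = -130707*1/463720 - 728*17/(-4 - 7*2)*(-1/288416) = -130707/463720 - 728*17/(-4 - 14)*(-1/288416) = -130707/463720 - 728*17/(-18)*(-1/288416) = -130707/463720 - (-364)*17/9*(-1/288416) = -130707/463720 - 728*(-17/18)*(-1/288416) = -130707/463720 + (6188/9)*(-1/288416) = -130707/463720 - 1547/648936 = -5346115787/18807787620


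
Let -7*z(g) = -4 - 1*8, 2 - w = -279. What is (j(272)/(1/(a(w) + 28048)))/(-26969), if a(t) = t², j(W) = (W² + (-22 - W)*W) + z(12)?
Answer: 640158412/26969 ≈ 23737.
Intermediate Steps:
w = 281 (w = 2 - 1*(-279) = 2 + 279 = 281)
z(g) = 12/7 (z(g) = -(-4 - 1*8)/7 = -(-4 - 8)/7 = -⅐*(-12) = 12/7)
j(W) = 12/7 + W² + W*(-22 - W) (j(W) = (W² + (-22 - W)*W) + 12/7 = (W² + W*(-22 - W)) + 12/7 = 12/7 + W² + W*(-22 - W))
(j(272)/(1/(a(w) + 28048)))/(-26969) = ((12/7 - 22*272)/(1/(281² + 28048)))/(-26969) = ((12/7 - 5984)/(1/(78961 + 28048)))*(-1/26969) = -41876/(7*(1/107009))*(-1/26969) = -41876/(7*1/107009)*(-1/26969) = -41876/7*107009*(-1/26969) = -640158412*(-1/26969) = 640158412/26969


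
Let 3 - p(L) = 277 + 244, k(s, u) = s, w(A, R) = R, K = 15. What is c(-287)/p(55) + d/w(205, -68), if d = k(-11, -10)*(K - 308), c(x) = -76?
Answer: -832173/17612 ≈ -47.250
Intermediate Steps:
p(L) = -518 (p(L) = 3 - (277 + 244) = 3 - 1*521 = 3 - 521 = -518)
d = 3223 (d = -11*(15 - 308) = -11*(-293) = 3223)
c(-287)/p(55) + d/w(205, -68) = -76/(-518) + 3223/(-68) = -76*(-1/518) + 3223*(-1/68) = 38/259 - 3223/68 = -832173/17612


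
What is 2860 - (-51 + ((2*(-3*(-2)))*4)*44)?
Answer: 799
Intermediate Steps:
2860 - (-51 + ((2*(-3*(-2)))*4)*44) = 2860 - (-51 + ((2*6)*4)*44) = 2860 - (-51 + (12*4)*44) = 2860 - (-51 + 48*44) = 2860 - (-51 + 2112) = 2860 - 1*2061 = 2860 - 2061 = 799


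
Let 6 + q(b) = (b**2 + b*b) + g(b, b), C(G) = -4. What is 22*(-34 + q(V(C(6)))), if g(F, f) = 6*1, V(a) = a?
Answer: -44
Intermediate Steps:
g(F, f) = 6
q(b) = 2*b**2 (q(b) = -6 + ((b**2 + b*b) + 6) = -6 + ((b**2 + b**2) + 6) = -6 + (2*b**2 + 6) = -6 + (6 + 2*b**2) = 2*b**2)
22*(-34 + q(V(C(6)))) = 22*(-34 + 2*(-4)**2) = 22*(-34 + 2*16) = 22*(-34 + 32) = 22*(-2) = -44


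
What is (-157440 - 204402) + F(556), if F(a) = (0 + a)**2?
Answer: -52706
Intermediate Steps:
F(a) = a**2
(-157440 - 204402) + F(556) = (-157440 - 204402) + 556**2 = -361842 + 309136 = -52706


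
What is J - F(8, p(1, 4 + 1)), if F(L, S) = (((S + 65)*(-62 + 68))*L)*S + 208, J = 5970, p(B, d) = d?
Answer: -11038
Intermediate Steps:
F(L, S) = 208 + L*S*(390 + 6*S) (F(L, S) = (((65 + S)*6)*L)*S + 208 = ((390 + 6*S)*L)*S + 208 = (L*(390 + 6*S))*S + 208 = L*S*(390 + 6*S) + 208 = 208 + L*S*(390 + 6*S))
J - F(8, p(1, 4 + 1)) = 5970 - (208 + 6*8*(4 + 1)**2 + 390*8*(4 + 1)) = 5970 - (208 + 6*8*5**2 + 390*8*5) = 5970 - (208 + 6*8*25 + 15600) = 5970 - (208 + 1200 + 15600) = 5970 - 1*17008 = 5970 - 17008 = -11038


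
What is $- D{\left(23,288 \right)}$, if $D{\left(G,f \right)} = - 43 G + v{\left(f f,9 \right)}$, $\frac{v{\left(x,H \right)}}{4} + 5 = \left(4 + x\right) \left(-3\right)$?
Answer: $996385$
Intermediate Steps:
$v{\left(x,H \right)} = -68 - 12 x$ ($v{\left(x,H \right)} = -20 + 4 \left(4 + x\right) \left(-3\right) = -20 + 4 \left(-12 - 3 x\right) = -20 - \left(48 + 12 x\right) = -68 - 12 x$)
$D{\left(G,f \right)} = -68 - 43 G - 12 f^{2}$ ($D{\left(G,f \right)} = - 43 G - \left(68 + 12 f f\right) = - 43 G - \left(68 + 12 f^{2}\right) = -68 - 43 G - 12 f^{2}$)
$- D{\left(23,288 \right)} = - (-68 - 989 - 12 \cdot 288^{2}) = - (-68 - 989 - 995328) = \left(-1\right) \left(-996385\right) = 996385$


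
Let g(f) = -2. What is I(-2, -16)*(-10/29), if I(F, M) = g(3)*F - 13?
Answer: 90/29 ≈ 3.1034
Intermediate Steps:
I(F, M) = -13 - 2*F (I(F, M) = -2*F - 13 = -13 - 2*F)
I(-2, -16)*(-10/29) = (-13 - 2*(-2))*(-10/29) = (-13 + 4)*(-10*1/29) = -9*(-10/29) = 90/29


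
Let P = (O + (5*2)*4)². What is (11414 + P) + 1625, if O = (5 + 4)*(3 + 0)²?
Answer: 27680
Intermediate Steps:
O = 81 (O = 9*3² = 9*9 = 81)
P = 14641 (P = (81 + (5*2)*4)² = (81 + 10*4)² = (81 + 40)² = 121² = 14641)
(11414 + P) + 1625 = (11414 + 14641) + 1625 = 26055 + 1625 = 27680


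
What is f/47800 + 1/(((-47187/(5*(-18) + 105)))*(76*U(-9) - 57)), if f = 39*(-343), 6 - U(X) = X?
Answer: -227870839139/814249434600 ≈ -0.27985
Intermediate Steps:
U(X) = 6 - X
f = -13377
f/47800 + 1/(((-47187/(5*(-18) + 105)))*(76*U(-9) - 57)) = -13377/47800 + 1/(((-47187/(5*(-18) + 105)))*(76*(6 - 1*(-9)) - 57)) = -13377*1/47800 + 1/(((-47187/(-90 + 105)))*(76*(6 + 9) - 57)) = -13377/47800 + 1/(((-47187/15))*(76*15 - 57)) = -13377/47800 + 1/(((-47187*1/15))*(1140 - 57)) = -13377/47800 + 1/(-15729/5*1083) = -13377/47800 - 5/15729*1/1083 = -13377/47800 - 5/17034507 = -227870839139/814249434600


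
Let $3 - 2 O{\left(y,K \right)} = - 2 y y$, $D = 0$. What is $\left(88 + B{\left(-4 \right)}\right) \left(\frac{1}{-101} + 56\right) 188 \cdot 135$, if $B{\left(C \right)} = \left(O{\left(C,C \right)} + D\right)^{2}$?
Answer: $\frac{56584297575}{101} \approx 5.6024 \cdot 10^{8}$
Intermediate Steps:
$O{\left(y,K \right)} = \frac{3}{2} + y^{2}$ ($O{\left(y,K \right)} = \frac{3}{2} - \frac{- 2 y y}{2} = \frac{3}{2} - \frac{\left(-2\right) y^{2}}{2} = \frac{3}{2} + y^{2}$)
$B{\left(C \right)} = \left(\frac{3}{2} + C^{2}\right)^{2}$ ($B{\left(C \right)} = \left(\left(\frac{3}{2} + C^{2}\right) + 0\right)^{2} = \left(\frac{3}{2} + C^{2}\right)^{2}$)
$\left(88 + B{\left(-4 \right)}\right) \left(\frac{1}{-101} + 56\right) 188 \cdot 135 = \left(88 + \frac{\left(3 + 2 \left(-4\right)^{2}\right)^{2}}{4}\right) \left(\frac{1}{-101} + 56\right) 188 \cdot 135 = \left(88 + \frac{\left(3 + 2 \cdot 16\right)^{2}}{4}\right) \left(- \frac{1}{101} + 56\right) 188 \cdot 135 = \left(88 + \frac{\left(3 + 32\right)^{2}}{4}\right) \frac{5655}{101} \cdot 188 \cdot 135 = \left(88 + \frac{35^{2}}{4}\right) \frac{5655}{101} \cdot 188 \cdot 135 = \left(88 + \frac{1}{4} \cdot 1225\right) \frac{5655}{101} \cdot 188 \cdot 135 = \left(88 + \frac{1225}{4}\right) \frac{5655}{101} \cdot 188 \cdot 135 = \frac{1577}{4} \cdot \frac{5655}{101} \cdot 188 \cdot 135 = \frac{8917935}{404} \cdot 188 \cdot 135 = \frac{419142945}{101} \cdot 135 = \frac{56584297575}{101}$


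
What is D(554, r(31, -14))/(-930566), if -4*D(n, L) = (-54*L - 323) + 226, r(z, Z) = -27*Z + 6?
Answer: -20833/3722264 ≈ -0.0055969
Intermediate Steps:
r(z, Z) = 6 - 27*Z
D(n, L) = 97/4 + 27*L/2 (D(n, L) = -((-54*L - 323) + 226)/4 = -((-323 - 54*L) + 226)/4 = -(-97 - 54*L)/4 = 97/4 + 27*L/2)
D(554, r(31, -14))/(-930566) = (97/4 + 27*(6 - 27*(-14))/2)/(-930566) = (97/4 + 27*(6 + 378)/2)*(-1/930566) = (97/4 + (27/2)*384)*(-1/930566) = (97/4 + 5184)*(-1/930566) = (20833/4)*(-1/930566) = -20833/3722264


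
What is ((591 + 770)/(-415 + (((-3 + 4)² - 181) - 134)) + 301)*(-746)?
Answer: -162678728/729 ≈ -2.2315e+5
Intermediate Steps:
((591 + 770)/(-415 + (((-3 + 4)² - 181) - 134)) + 301)*(-746) = (1361/(-415 + ((1² - 181) - 134)) + 301)*(-746) = (1361/(-415 + ((1 - 181) - 134)) + 301)*(-746) = (1361/(-415 + (-180 - 134)) + 301)*(-746) = (1361/(-415 - 314) + 301)*(-746) = (1361/(-729) + 301)*(-746) = (1361*(-1/729) + 301)*(-746) = (-1361/729 + 301)*(-746) = (218068/729)*(-746) = -162678728/729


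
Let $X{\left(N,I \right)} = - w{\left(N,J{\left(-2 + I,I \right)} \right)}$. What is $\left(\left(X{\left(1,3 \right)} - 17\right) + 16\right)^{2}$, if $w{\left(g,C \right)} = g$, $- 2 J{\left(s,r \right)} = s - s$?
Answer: $4$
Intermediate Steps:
$J{\left(s,r \right)} = 0$ ($J{\left(s,r \right)} = - \frac{s - s}{2} = \left(- \frac{1}{2}\right) 0 = 0$)
$X{\left(N,I \right)} = - N$
$\left(\left(X{\left(1,3 \right)} - 17\right) + 16\right)^{2} = \left(\left(\left(-1\right) 1 - 17\right) + 16\right)^{2} = \left(\left(-1 - 17\right) + 16\right)^{2} = \left(-18 + 16\right)^{2} = \left(-2\right)^{2} = 4$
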